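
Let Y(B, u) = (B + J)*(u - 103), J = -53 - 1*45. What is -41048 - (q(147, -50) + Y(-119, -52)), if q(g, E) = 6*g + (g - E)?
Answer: -75762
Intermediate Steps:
J = -98 (J = -53 - 45 = -98)
Y(B, u) = (-103 + u)*(-98 + B) (Y(B, u) = (B - 98)*(u - 103) = (-98 + B)*(-103 + u) = (-103 + u)*(-98 + B))
q(g, E) = -E + 7*g
-41048 - (q(147, -50) + Y(-119, -52)) = -41048 - ((-1*(-50) + 7*147) + (10094 - 103*(-119) - 98*(-52) - 119*(-52))) = -41048 - ((50 + 1029) + (10094 + 12257 + 5096 + 6188)) = -41048 - (1079 + 33635) = -41048 - 1*34714 = -41048 - 34714 = -75762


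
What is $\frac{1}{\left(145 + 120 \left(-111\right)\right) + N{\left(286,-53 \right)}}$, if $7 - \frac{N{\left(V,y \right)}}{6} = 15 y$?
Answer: $- \frac{1}{8363} \approx -0.00011957$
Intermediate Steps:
$N{\left(V,y \right)} = 42 - 90 y$ ($N{\left(V,y \right)} = 42 - 6 \cdot 15 y = 42 - 90 y$)
$\frac{1}{\left(145 + 120 \left(-111\right)\right) + N{\left(286,-53 \right)}} = \frac{1}{\left(145 + 120 \left(-111\right)\right) + \left(42 - -4770\right)} = \frac{1}{\left(145 - 13320\right) + \left(42 + 4770\right)} = \frac{1}{-13175 + 4812} = \frac{1}{-8363} = - \frac{1}{8363}$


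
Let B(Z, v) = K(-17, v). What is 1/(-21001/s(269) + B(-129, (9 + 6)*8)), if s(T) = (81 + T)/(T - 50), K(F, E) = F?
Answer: -350/4605169 ≈ -7.6002e-5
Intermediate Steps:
s(T) = (81 + T)/(-50 + T)
B(Z, v) = -17
1/(-21001/s(269) + B(-129, (9 + 6)*8)) = 1/(-21001*(-50 + 269)/(81 + 269) - 17) = 1/(-21001/(350/219) - 17) = 1/(-21001/((1/219)*350) - 17) = 1/(-21001/350/219 - 17) = 1/(-21001*219/350 - 17) = 1/(-4599219/350 - 17) = 1/(-4605169/350) = -350/4605169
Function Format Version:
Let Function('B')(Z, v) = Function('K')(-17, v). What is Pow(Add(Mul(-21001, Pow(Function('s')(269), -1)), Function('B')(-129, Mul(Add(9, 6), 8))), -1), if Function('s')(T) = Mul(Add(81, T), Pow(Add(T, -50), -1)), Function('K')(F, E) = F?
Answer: Rational(-350, 4605169) ≈ -7.6002e-5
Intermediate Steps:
Function('s')(T) = Mul(Pow(Add(-50, T), -1), Add(81, T)) (Function('s')(T) = Mul(Add(81, T), Pow(Add(-50, T), -1)) = Mul(Pow(Add(-50, T), -1), Add(81, T)))
Function('B')(Z, v) = -17
Pow(Add(Mul(-21001, Pow(Function('s')(269), -1)), Function('B')(-129, Mul(Add(9, 6), 8))), -1) = Pow(Add(Mul(-21001, Pow(Mul(Pow(Add(-50, 269), -1), Add(81, 269)), -1)), -17), -1) = Pow(Add(Mul(-21001, Pow(Mul(Pow(219, -1), 350), -1)), -17), -1) = Pow(Add(Mul(-21001, Pow(Mul(Rational(1, 219), 350), -1)), -17), -1) = Pow(Add(Mul(-21001, Pow(Rational(350, 219), -1)), -17), -1) = Pow(Add(Mul(-21001, Rational(219, 350)), -17), -1) = Pow(Add(Rational(-4599219, 350), -17), -1) = Pow(Rational(-4605169, 350), -1) = Rational(-350, 4605169)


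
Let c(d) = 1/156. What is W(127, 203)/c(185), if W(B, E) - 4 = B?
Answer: 20436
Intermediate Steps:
c(d) = 1/156
W(B, E) = 4 + B
W(127, 203)/c(185) = (4 + 127)/(1/156) = 131*156 = 20436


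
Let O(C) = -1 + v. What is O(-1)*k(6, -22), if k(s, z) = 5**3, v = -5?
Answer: -750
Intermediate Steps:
k(s, z) = 125
O(C) = -6 (O(C) = -1 - 5 = -6)
O(-1)*k(6, -22) = -6*125 = -750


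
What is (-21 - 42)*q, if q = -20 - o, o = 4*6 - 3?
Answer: 2583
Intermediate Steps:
o = 21 (o = 24 - 3 = 21)
q = -41 (q = -20 - 1*21 = -20 - 21 = -41)
(-21 - 42)*q = (-21 - 42)*(-41) = -63*(-41) = 2583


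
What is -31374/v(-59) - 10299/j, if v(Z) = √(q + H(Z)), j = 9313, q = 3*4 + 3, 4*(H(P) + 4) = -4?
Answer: -10299/9313 - 15687*√10/5 ≈ -9922.4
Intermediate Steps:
H(P) = -5 (H(P) = -4 + (¼)*(-4) = -4 - 1 = -5)
q = 15 (q = 12 + 3 = 15)
v(Z) = √10 (v(Z) = √(15 - 5) = √10)
-31374/v(-59) - 10299/j = -31374*√10/10 - 10299/9313 = -15687*√10/5 - 10299*1/9313 = -15687*√10/5 - 10299/9313 = -10299/9313 - 15687*√10/5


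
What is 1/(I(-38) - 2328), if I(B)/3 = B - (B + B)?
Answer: -1/2214 ≈ -0.00045167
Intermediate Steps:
I(B) = -3*B (I(B) = 3*(B - (B + B)) = 3*(B - 2*B) = 3*(-B) = -3*B)
1/(I(-38) - 2328) = 1/(-3*(-38) - 2328) = 1/(114 - 2328) = 1/(-2214) = -1/2214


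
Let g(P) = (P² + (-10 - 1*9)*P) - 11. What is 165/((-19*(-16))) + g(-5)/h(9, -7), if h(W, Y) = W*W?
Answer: 46501/24624 ≈ 1.8884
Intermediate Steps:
h(W, Y) = W²
g(P) = -11 + P² - 19*P (g(P) = (P² + (-10 - 9)*P) - 11 = (P² - 19*P) - 11 = -11 + P² - 19*P)
165/((-19*(-16))) + g(-5)/h(9, -7) = 165/((-19*(-16))) + (-11 + (-5)² - 19*(-5))/(9²) = 165/304 + (-11 + 25 + 95)/81 = 165*(1/304) + 109*(1/81) = 165/304 + 109/81 = 46501/24624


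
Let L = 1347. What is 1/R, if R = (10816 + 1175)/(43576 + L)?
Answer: 44923/11991 ≈ 3.7464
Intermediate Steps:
R = 11991/44923 (R = (10816 + 1175)/(43576 + 1347) = 11991/44923 ≈ 0.26692)
1/R = 1/(11991/44923) = 44923/11991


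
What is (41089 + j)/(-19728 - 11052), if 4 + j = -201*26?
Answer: -11953/10260 ≈ -1.1650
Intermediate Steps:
j = -5230 (j = -4 - 201*26 = -4 - 5226 = -5230)
(41089 + j)/(-19728 - 11052) = (41089 - 5230)/(-19728 - 11052) = 35859/(-30780) = 35859*(-1/30780) = -11953/10260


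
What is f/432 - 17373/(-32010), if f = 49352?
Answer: 16533986/144045 ≈ 114.78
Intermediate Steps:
f/432 - 17373/(-32010) = 49352/432 - 17373/(-32010) = 49352*(1/432) - 17373*(-1/32010) = 6169/54 + 5791/10670 = 16533986/144045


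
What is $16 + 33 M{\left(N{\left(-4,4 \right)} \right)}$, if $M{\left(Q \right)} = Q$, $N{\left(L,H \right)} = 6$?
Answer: $214$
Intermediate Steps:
$16 + 33 M{\left(N{\left(-4,4 \right)} \right)} = 16 + 33 \cdot 6 = 16 + 198 = 214$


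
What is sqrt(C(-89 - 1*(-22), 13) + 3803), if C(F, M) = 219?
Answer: sqrt(4022) ≈ 63.419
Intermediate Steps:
sqrt(C(-89 - 1*(-22), 13) + 3803) = sqrt(219 + 3803) = sqrt(4022)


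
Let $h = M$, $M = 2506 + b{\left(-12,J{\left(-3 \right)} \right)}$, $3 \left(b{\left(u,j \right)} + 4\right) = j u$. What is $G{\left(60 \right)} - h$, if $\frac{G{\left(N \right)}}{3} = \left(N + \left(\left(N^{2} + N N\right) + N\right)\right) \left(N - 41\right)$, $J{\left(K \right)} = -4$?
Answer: $414722$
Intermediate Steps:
$b{\left(u,j \right)} = -4 + \frac{j u}{3}$
$G{\left(N \right)} = 3 \left(-41 + N\right) \left(2 N + 2 N^{2}\right)$ ($G{\left(N \right)} = 3 \left(N + \left(\left(N^{2} + N N\right) + N\right)\right) \left(N - 41\right) = 3 \left(N + \left(\left(N^{2} + N^{2}\right) + N\right)\right) \left(-41 + N\right) = 3 \left(N + \left(2 N^{2} + N\right)\right) \left(-41 + N\right) = 3 \left(N + \left(N + 2 N^{2}\right)\right) \left(-41 + N\right) = 3 \left(2 N + 2 N^{2}\right) \left(-41 + N\right) = 3 \left(-41 + N\right) \left(2 N + 2 N^{2}\right)$)
$M = 2518$ ($M = 2506 - \left(4 + \frac{4}{3} \left(-12\right)\right) = 2506 + \left(-4 + 16\right) = 2506 + 12 = 2518$)
$h = 2518$
$G{\left(60 \right)} - h = 6 \cdot 60 \left(-41 + 60^{2} - 2400\right) - 2518 = 6 \cdot 60 \left(-41 + 3600 - 2400\right) - 2518 = 6 \cdot 60 \cdot 1159 - 2518 = 417240 - 2518 = 414722$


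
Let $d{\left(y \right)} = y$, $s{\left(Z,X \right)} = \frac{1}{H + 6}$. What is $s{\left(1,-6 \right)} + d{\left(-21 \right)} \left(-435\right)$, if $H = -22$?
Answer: $\frac{146159}{16} \approx 9134.9$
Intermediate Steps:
$s{\left(Z,X \right)} = - \frac{1}{16}$ ($s{\left(Z,X \right)} = \frac{1}{-22 + 6} = \frac{1}{-16} = - \frac{1}{16}$)
$s{\left(1,-6 \right)} + d{\left(-21 \right)} \left(-435\right) = - \frac{1}{16} - -9135 = - \frac{1}{16} + 9135 = \frac{146159}{16}$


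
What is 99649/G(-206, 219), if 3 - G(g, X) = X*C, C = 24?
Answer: -99649/5253 ≈ -18.970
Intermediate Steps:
G(g, X) = 3 - 24*X (G(g, X) = 3 - X*24 = 3 - 24*X)
99649/G(-206, 219) = 99649/(3 - 24*219) = 99649/(3 - 5256) = 99649/(-5253) = 99649*(-1/5253) = -99649/5253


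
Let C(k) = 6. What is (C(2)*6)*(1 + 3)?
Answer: 144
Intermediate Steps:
(C(2)*6)*(1 + 3) = (6*6)*(1 + 3) = 36*4 = 144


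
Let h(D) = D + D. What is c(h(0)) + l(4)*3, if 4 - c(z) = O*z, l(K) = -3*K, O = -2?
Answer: -32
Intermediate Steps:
h(D) = 2*D
c(z) = 4 + 2*z (c(z) = 4 - (-2)*z = 4 + 2*z)
c(h(0)) + l(4)*3 = (4 + 2*(2*0)) - 3*4*3 = (4 + 2*0) - 12*3 = (4 + 0) - 36 = 4 - 36 = -32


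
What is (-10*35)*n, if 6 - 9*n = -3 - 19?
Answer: -9800/9 ≈ -1088.9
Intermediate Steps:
n = 28/9 (n = ⅔ - (-3 - 19)/9 = ⅔ - ⅑*(-22) = ⅔ + 22/9 = 28/9 ≈ 3.1111)
(-10*35)*n = -10*35*(28/9) = -350*28/9 = -9800/9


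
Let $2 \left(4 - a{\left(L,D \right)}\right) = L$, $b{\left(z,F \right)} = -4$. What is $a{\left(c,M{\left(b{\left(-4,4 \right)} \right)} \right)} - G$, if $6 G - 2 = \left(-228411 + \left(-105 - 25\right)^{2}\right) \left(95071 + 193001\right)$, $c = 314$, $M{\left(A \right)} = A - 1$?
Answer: $\frac{30465197936}{3} \approx 1.0155 \cdot 10^{10}$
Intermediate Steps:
$M{\left(A \right)} = -1 + A$
$a{\left(L,D \right)} = 4 - \frac{L}{2}$
$G = - \frac{30465198395}{3}$ ($G = \frac{1}{3} + \frac{\left(-228411 + \left(-105 - 25\right)^{2}\right) \left(95071 + 193001\right)}{6} = \frac{1}{3} + \frac{\left(-228411 + \left(-130\right)^{2}\right) 288072}{6} = \frac{1}{3} + \frac{\left(-228411 + 16900\right) 288072}{6} = \frac{1}{3} + \frac{\left(-211511\right) 288072}{6} = \frac{1}{3} + \frac{1}{6} \left(-60930396792\right) = \frac{1}{3} - 10155066132 = - \frac{30465198395}{3} \approx -1.0155 \cdot 10^{10}$)
$a{\left(c,M{\left(b{\left(-4,4 \right)} \right)} \right)} - G = \left(4 - 157\right) - - \frac{30465198395}{3} = \left(4 - 157\right) + \frac{30465198395}{3} = -153 + \frac{30465198395}{3} = \frac{30465197936}{3}$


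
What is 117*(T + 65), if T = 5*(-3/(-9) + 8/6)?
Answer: 8580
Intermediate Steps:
T = 25/3 (T = 5*(-3*(-1/9) + 8*(1/6)) = 5*(1/3 + 4/3) = 5*(5/3) = 25/3 ≈ 8.3333)
117*(T + 65) = 117*(25/3 + 65) = 117*(220/3) = 8580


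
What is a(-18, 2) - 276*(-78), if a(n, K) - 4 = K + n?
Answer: 21516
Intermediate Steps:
a(n, K) = 4 + K + n (a(n, K) = 4 + (K + n) = 4 + K + n)
a(-18, 2) - 276*(-78) = (4 + 2 - 18) - 276*(-78) = -12 + 21528 = 21516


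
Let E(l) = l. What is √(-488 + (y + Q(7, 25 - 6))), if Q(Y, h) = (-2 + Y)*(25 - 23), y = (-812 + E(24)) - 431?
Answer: I*√1697 ≈ 41.195*I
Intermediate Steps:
y = -1219 (y = (-812 + 24) - 431 = -788 - 431 = -1219)
Q(Y, h) = -4 + 2*Y (Q(Y, h) = (-2 + Y)*2 = -4 + 2*Y)
√(-488 + (y + Q(7, 25 - 6))) = √(-488 + (-1219 + (-4 + 2*7))) = √(-488 + (-1219 + (-4 + 14))) = √(-488 + (-1219 + 10)) = √(-488 - 1209) = √(-1697) = I*√1697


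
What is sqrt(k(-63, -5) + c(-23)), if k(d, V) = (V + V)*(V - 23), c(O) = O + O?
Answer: 3*sqrt(26) ≈ 15.297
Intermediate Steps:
c(O) = 2*O
k(d, V) = 2*V*(-23 + V) (k(d, V) = (2*V)*(-23 + V) = 2*V*(-23 + V))
sqrt(k(-63, -5) + c(-23)) = sqrt(2*(-5)*(-23 - 5) + 2*(-23)) = sqrt(2*(-5)*(-28) - 46) = sqrt(280 - 46) = sqrt(234) = 3*sqrt(26)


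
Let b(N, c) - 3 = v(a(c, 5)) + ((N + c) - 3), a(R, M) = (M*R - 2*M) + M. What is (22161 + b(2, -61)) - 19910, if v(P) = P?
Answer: 1882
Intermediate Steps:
a(R, M) = -M + M*R (a(R, M) = (-2*M + M*R) + M = -M + M*R)
b(N, c) = -5 + N + 6*c (b(N, c) = 3 + (5*(-1 + c) + ((N + c) - 3)) = 3 + ((-5 + 5*c) + (-3 + N + c)) = 3 + (-8 + N + 6*c) = -5 + N + 6*c)
(22161 + b(2, -61)) - 19910 = (22161 + (-5 + 2 + 6*(-61))) - 19910 = (22161 + (-5 + 2 - 366)) - 19910 = (22161 - 369) - 19910 = 21792 - 19910 = 1882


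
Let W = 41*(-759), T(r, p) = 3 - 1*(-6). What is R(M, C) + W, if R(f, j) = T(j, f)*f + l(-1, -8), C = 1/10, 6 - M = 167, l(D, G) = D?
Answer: -32569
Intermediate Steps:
T(r, p) = 9 (T(r, p) = 3 + 6 = 9)
M = -161 (M = 6 - 1*167 = 6 - 167 = -161)
C = 1/10 ≈ 0.10000
R(f, j) = -1 + 9*f (R(f, j) = 9*f - 1 = -1 + 9*f)
W = -31119
R(M, C) + W = (-1 + 9*(-161)) - 31119 = (-1 - 1449) - 31119 = -1450 - 31119 = -32569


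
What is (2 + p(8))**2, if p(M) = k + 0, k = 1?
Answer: 9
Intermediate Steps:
p(M) = 1 (p(M) = 1 + 0 = 1)
(2 + p(8))**2 = (2 + 1)**2 = 3**2 = 9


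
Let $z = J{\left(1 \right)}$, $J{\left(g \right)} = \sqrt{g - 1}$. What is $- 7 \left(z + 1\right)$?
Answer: $-7$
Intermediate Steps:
$J{\left(g \right)} = \sqrt{-1 + g}$
$z = 0$ ($z = \sqrt{-1 + 1} = \sqrt{0} = 0$)
$- 7 \left(z + 1\right) = - 7 \left(0 + 1\right) = \left(-7\right) 1 = -7$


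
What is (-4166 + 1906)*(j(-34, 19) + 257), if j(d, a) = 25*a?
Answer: -1654320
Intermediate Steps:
(-4166 + 1906)*(j(-34, 19) + 257) = (-4166 + 1906)*(25*19 + 257) = -2260*(475 + 257) = -2260*732 = -1654320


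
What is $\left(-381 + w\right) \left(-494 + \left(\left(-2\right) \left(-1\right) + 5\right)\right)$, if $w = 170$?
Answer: $102757$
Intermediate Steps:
$\left(-381 + w\right) \left(-494 + \left(\left(-2\right) \left(-1\right) + 5\right)\right) = \left(-381 + 170\right) \left(-494 + \left(\left(-2\right) \left(-1\right) + 5\right)\right) = - 211 \left(-494 + \left(2 + 5\right)\right) = - 211 \left(-494 + 7\right) = \left(-211\right) \left(-487\right) = 102757$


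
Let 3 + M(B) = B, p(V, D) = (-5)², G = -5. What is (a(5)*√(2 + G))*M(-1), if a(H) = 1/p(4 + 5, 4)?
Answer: -4*I*√3/25 ≈ -0.27713*I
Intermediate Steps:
p(V, D) = 25
M(B) = -3 + B
a(H) = 1/25
(a(5)*√(2 + G))*M(-1) = (√(2 - 5)/25)*(-3 - 1) = (√(-3)/25)*(-4) = ((I*√3)/25)*(-4) = (I*√3/25)*(-4) = -4*I*√3/25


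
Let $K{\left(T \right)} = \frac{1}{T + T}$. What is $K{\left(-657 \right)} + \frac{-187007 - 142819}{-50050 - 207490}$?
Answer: $\frac{54141728}{42300945} \approx 1.2799$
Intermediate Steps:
$K{\left(T \right)} = \frac{1}{2 T}$
$K{\left(-657 \right)} + \frac{-187007 - 142819}{-50050 - 207490} = \frac{1}{2 \left(-657\right)} + \frac{-187007 - 142819}{-50050 - 207490} = \frac{1}{2} \left(- \frac{1}{657}\right) - \frac{329826}{-257540} = - \frac{1}{1314} - - \frac{164913}{128770} = - \frac{1}{1314} + \frac{164913}{128770} = \frac{54141728}{42300945}$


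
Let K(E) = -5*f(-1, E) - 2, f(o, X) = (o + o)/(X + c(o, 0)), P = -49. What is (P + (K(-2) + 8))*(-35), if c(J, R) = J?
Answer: 4865/3 ≈ 1621.7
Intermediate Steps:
f(o, X) = 2*o/(X + o) (f(o, X) = (o + o)/(X + o) = (2*o)/(X + o) = 2*o/(X + o))
K(E) = -2 + 10/(-1 + E) (K(E) = -10*(-1)/(E - 1) - 2 = -10*(-1)/(-1 + E) - 2 = -(-10)/(-1 + E) - 2 = 10/(-1 + E) - 2 = -2 + 10/(-1 + E))
(P + (K(-2) + 8))*(-35) = (-49 + (2*(6 - 1*(-2))/(-1 - 2) + 8))*(-35) = (-49 + (2*(6 + 2)/(-3) + 8))*(-35) = (-49 + (2*(-⅓)*8 + 8))*(-35) = (-49 + (-16/3 + 8))*(-35) = (-49 + 8/3)*(-35) = -139/3*(-35) = 4865/3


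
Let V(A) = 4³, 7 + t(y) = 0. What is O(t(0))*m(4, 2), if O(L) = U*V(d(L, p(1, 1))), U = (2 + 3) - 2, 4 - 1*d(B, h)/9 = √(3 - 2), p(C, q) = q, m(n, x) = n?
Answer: 768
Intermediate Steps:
t(y) = -7 (t(y) = -7 + 0 = -7)
d(B, h) = 27 (d(B, h) = 36 - 9*√(3 - 2) = 36 - 9*√1 = 36 - 9*1 = 36 - 9 = 27)
V(A) = 64
U = 3 (U = 5 - 2 = 3)
O(L) = 192 (O(L) = 3*64 = 192)
O(t(0))*m(4, 2) = 192*4 = 768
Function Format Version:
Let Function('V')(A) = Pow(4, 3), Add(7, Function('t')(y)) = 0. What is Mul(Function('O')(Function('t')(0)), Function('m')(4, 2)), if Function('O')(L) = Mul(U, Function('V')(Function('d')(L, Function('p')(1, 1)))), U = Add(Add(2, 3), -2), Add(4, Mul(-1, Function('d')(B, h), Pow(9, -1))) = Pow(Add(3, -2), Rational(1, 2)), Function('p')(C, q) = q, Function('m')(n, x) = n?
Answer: 768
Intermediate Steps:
Function('t')(y) = -7 (Function('t')(y) = Add(-7, 0) = -7)
Function('d')(B, h) = 27 (Function('d')(B, h) = Add(36, Mul(-9, Pow(Add(3, -2), Rational(1, 2)))) = Add(36, Mul(-9, Pow(1, Rational(1, 2)))) = Add(36, Mul(-9, 1)) = Add(36, -9) = 27)
Function('V')(A) = 64
U = 3 (U = Add(5, -2) = 3)
Function('O')(L) = 192 (Function('O')(L) = Mul(3, 64) = 192)
Mul(Function('O')(Function('t')(0)), Function('m')(4, 2)) = Mul(192, 4) = 768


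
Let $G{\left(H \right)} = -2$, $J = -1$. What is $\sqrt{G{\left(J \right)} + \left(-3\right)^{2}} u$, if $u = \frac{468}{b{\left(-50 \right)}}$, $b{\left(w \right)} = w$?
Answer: $- \frac{234 \sqrt{7}}{25} \approx -24.764$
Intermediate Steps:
$u = - \frac{234}{25}$ ($u = \frac{468}{-50} = 468 \left(- \frac{1}{50}\right) = - \frac{234}{25} \approx -9.36$)
$\sqrt{G{\left(J \right)} + \left(-3\right)^{2}} u = \sqrt{-2 + \left(-3\right)^{2}} \left(- \frac{234}{25}\right) = \sqrt{-2 + 9} \left(- \frac{234}{25}\right) = \sqrt{7} \left(- \frac{234}{25}\right) = - \frac{234 \sqrt{7}}{25}$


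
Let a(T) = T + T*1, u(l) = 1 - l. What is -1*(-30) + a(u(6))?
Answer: 20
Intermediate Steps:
a(T) = 2*T (a(T) = T + T = 2*T)
-1*(-30) + a(u(6)) = -1*(-30) + 2*(1 - 1*6) = 30 + 2*(1 - 6) = 30 + 2*(-5) = 30 - 10 = 20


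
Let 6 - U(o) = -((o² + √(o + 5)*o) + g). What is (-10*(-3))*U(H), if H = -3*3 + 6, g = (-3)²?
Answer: 720 - 90*√2 ≈ 592.72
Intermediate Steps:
g = 9
H = -3 (H = -9 + 6 = -3)
U(o) = 15 + o² + o*√(5 + o) (U(o) = 6 - (-1)*((o² + √(o + 5)*o) + 9) = 6 - (-1)*((o² + √(5 + o)*o) + 9) = 6 - (-1)*((o² + o*√(5 + o)) + 9) = 6 - (-1)*(9 + o² + o*√(5 + o)) = 6 - (-9 - o² - o*√(5 + o)) = 6 + (9 + o² + o*√(5 + o)) = 15 + o² + o*√(5 + o))
(-10*(-3))*U(H) = (-10*(-3))*(15 + (-3)² - 3*√(5 - 3)) = 30*(15 + 9 - 3*√2) = 30*(24 - 3*√2) = 720 - 90*√2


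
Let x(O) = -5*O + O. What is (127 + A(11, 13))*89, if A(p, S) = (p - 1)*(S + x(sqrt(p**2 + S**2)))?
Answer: 22873 - 3560*sqrt(290) ≈ -37752.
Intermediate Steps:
x(O) = -4*O
A(p, S) = (-1 + p)*(S - 4*sqrt(S**2 + p**2)) (A(p, S) = (p - 1)*(S - 4*sqrt(p**2 + S**2)) = (-1 + p)*(S - 4*sqrt(S**2 + p**2)))
(127 + A(11, 13))*89 = (127 + (-1*13 + 4*sqrt(13**2 + 11**2) + 13*11 - 4*11*sqrt(13**2 + 11**2)))*89 = (127 + (-13 + 4*sqrt(169 + 121) + 143 - 4*11*sqrt(169 + 121)))*89 = (127 + (-13 + 4*sqrt(290) + 143 - 4*11*sqrt(290)))*89 = (127 + (-13 + 4*sqrt(290) + 143 - 44*sqrt(290)))*89 = (127 + (130 - 40*sqrt(290)))*89 = (257 - 40*sqrt(290))*89 = 22873 - 3560*sqrt(290)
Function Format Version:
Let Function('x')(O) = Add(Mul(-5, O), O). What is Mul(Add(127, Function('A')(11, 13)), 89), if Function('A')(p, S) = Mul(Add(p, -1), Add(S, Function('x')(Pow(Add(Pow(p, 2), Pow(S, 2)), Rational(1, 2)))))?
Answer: Add(22873, Mul(-3560, Pow(290, Rational(1, 2)))) ≈ -37752.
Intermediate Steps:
Function('x')(O) = Mul(-4, O)
Function('A')(p, S) = Mul(Add(-1, p), Add(S, Mul(-4, Pow(Add(Pow(S, 2), Pow(p, 2)), Rational(1, 2))))) (Function('A')(p, S) = Mul(Add(p, -1), Add(S, Mul(-4, Pow(Add(Pow(p, 2), Pow(S, 2)), Rational(1, 2))))) = Mul(Add(-1, p), Add(S, Mul(-4, Pow(Add(Pow(S, 2), Pow(p, 2)), Rational(1, 2))))))
Mul(Add(127, Function('A')(11, 13)), 89) = Mul(Add(127, Add(Mul(-1, 13), Mul(4, Pow(Add(Pow(13, 2), Pow(11, 2)), Rational(1, 2))), Mul(13, 11), Mul(-4, 11, Pow(Add(Pow(13, 2), Pow(11, 2)), Rational(1, 2))))), 89) = Mul(Add(127, Add(-13, Mul(4, Pow(Add(169, 121), Rational(1, 2))), 143, Mul(-4, 11, Pow(Add(169, 121), Rational(1, 2))))), 89) = Mul(Add(127, Add(-13, Mul(4, Pow(290, Rational(1, 2))), 143, Mul(-4, 11, Pow(290, Rational(1, 2))))), 89) = Mul(Add(127, Add(-13, Mul(4, Pow(290, Rational(1, 2))), 143, Mul(-44, Pow(290, Rational(1, 2))))), 89) = Mul(Add(127, Add(130, Mul(-40, Pow(290, Rational(1, 2))))), 89) = Mul(Add(257, Mul(-40, Pow(290, Rational(1, 2)))), 89) = Add(22873, Mul(-3560, Pow(290, Rational(1, 2))))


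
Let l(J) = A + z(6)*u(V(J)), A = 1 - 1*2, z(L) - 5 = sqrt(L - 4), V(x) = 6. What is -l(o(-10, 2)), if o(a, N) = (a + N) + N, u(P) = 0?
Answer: 1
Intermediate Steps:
z(L) = 5 + sqrt(-4 + L) (z(L) = 5 + sqrt(L - 4) = 5 + sqrt(-4 + L))
o(a, N) = a + 2*N (o(a, N) = (N + a) + N = a + 2*N)
A = -1 (A = 1 - 2 = -1)
l(J) = -1 (l(J) = -1 + (5 + sqrt(-4 + 6))*0 = -1 + (5 + sqrt(2))*0 = -1 + 0 = -1)
-l(o(-10, 2)) = -1*(-1) = 1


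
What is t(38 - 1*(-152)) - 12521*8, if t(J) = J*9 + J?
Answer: -98268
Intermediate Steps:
t(J) = 10*J (t(J) = 9*J + J = 10*J)
t(38 - 1*(-152)) - 12521*8 = 10*(38 - 1*(-152)) - 12521*8 = 10*(38 + 152) - 1*100168 = 10*190 - 100168 = 1900 - 100168 = -98268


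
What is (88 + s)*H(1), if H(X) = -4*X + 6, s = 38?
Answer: 252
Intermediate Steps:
H(X) = 6 - 4*X
(88 + s)*H(1) = (88 + 38)*(6 - 4*1) = 126*(6 - 4) = 126*2 = 252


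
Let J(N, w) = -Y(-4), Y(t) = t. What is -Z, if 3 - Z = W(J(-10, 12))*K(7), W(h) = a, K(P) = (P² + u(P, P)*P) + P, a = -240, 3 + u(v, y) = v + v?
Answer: -31923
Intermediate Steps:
u(v, y) = -3 + 2*v (u(v, y) = -3 + (v + v) = -3 + 2*v)
J(N, w) = 4 (J(N, w) = -1*(-4) = 4)
K(P) = P + P² + P*(-3 + 2*P) (K(P) = (P² + (-3 + 2*P)*P) + P = (P² + P*(-3 + 2*P)) + P = P + P² + P*(-3 + 2*P))
W(h) = -240
Z = 31923 (Z = 3 - (-240)*7*(-2 + 3*7) = 3 - (-240)*7*(-2 + 21) = 3 - (-240)*7*19 = 3 - (-240)*133 = 3 - 1*(-31920) = 3 + 31920 = 31923)
-Z = -1*31923 = -31923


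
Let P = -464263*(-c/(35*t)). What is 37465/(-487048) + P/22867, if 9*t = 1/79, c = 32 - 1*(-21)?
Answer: 8520788386883767/389806431560 ≈ 21859.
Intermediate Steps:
c = 53 (c = 32 + 21 = 53)
t = 1/711 (t = (⅑)/79 = (⅑)*(1/79) = 1/711 ≈ 0.0014065)
P = 17494822629/35 (P = -464263/(((1/711)*(-35))/53) = -464263/((-35/711*1/53)) = -464263/(-35/37683) = -464263*(-37683/35) = 17494822629/35 ≈ 4.9985e+8)
37465/(-487048) + P/22867 = 37465/(-487048) + (17494822629/35)/22867 = 37465*(-1/487048) + (17494822629/35)*(1/22867) = -37465/487048 + 17494822629/800345 = 8520788386883767/389806431560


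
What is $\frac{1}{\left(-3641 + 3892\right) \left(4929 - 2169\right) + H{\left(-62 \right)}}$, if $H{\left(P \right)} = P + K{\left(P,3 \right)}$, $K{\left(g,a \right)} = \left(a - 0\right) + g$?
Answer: $\frac{1}{692639} \approx 1.4438 \cdot 10^{-6}$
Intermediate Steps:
$K{\left(g,a \right)} = a + g$ ($K{\left(g,a \right)} = \left(a + 0\right) + g = a + g$)
$H{\left(P \right)} = 3 + 2 P$ ($H{\left(P \right)} = P + \left(3 + P\right) = 3 + 2 P$)
$\frac{1}{\left(-3641 + 3892\right) \left(4929 - 2169\right) + H{\left(-62 \right)}} = \frac{1}{\left(-3641 + 3892\right) \left(4929 - 2169\right) + \left(3 + 2 \left(-62\right)\right)} = \frac{1}{251 \cdot 2760 + \left(3 - 124\right)} = \frac{1}{692760 - 121} = \frac{1}{692639}$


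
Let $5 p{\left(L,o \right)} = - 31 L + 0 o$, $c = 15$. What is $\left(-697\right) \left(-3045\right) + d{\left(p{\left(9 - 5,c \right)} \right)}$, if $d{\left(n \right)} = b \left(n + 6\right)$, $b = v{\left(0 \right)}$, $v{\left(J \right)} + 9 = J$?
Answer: $\frac{10612671}{5} \approx 2.1225 \cdot 10^{6}$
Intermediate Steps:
$v{\left(J \right)} = -9 + J$
$b = -9$ ($b = -9 + 0 = -9$)
$p{\left(L,o \right)} = - \frac{31 L}{5}$ ($p{\left(L,o \right)} = \frac{- 31 L + 0 o}{5} = \frac{- 31 L + 0}{5} = \frac{\left(-31\right) L}{5} = - \frac{31 L}{5}$)
$d{\left(n \right)} = -54 - 9 n$ ($d{\left(n \right)} = - 9 \left(n + 6\right) = - 9 \left(6 + n\right) = -54 - 9 n$)
$\left(-697\right) \left(-3045\right) + d{\left(p{\left(9 - 5,c \right)} \right)} = \left(-697\right) \left(-3045\right) - \left(54 + 9 \left(- \frac{31 \left(9 - 5\right)}{5}\right)\right) = 2122365 - \left(54 + 9 \left(\left(- \frac{31}{5}\right) 4\right)\right) = 2122365 - - \frac{846}{5} = 2122365 + \left(-54 + \frac{1116}{5}\right) = 2122365 + \frac{846}{5} = \frac{10612671}{5}$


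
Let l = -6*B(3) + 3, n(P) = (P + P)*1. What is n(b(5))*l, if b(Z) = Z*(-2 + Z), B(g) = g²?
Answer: -1530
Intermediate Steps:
n(P) = 2*P (n(P) = (2*P)*1 = 2*P)
l = -51 (l = -6*3² + 3 = -6*9 + 3 = -54 + 3 = -51)
n(b(5))*l = (2*(5*(-2 + 5)))*(-51) = (2*(5*3))*(-51) = (2*15)*(-51) = 30*(-51) = -1530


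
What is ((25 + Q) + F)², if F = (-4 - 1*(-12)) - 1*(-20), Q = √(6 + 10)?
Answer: 3249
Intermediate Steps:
Q = 4 (Q = √16 = 4)
F = 28 (F = (-4 + 12) + 20 = 8 + 20 = 28)
((25 + Q) + F)² = ((25 + 4) + 28)² = (29 + 28)² = 57² = 3249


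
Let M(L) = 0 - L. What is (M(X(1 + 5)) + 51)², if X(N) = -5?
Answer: 3136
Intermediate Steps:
M(L) = -L
(M(X(1 + 5)) + 51)² = (-1*(-5) + 51)² = (5 + 51)² = 56² = 3136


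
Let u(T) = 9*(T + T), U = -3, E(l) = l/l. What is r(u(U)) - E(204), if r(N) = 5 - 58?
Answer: -54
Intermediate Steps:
E(l) = 1
u(T) = 18*T (u(T) = 9*(2*T) = 18*T)
r(N) = -53
r(u(U)) - E(204) = -53 - 1*1 = -53 - 1 = -54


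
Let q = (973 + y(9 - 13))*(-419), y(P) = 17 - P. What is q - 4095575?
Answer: -4512061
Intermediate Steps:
q = -416486 (q = (973 + (17 - (9 - 13)))*(-419) = (973 + (17 - 1*(-4)))*(-419) = (973 + (17 + 4))*(-419) = (973 + 21)*(-419) = 994*(-419) = -416486)
q - 4095575 = -416486 - 4095575 = -4512061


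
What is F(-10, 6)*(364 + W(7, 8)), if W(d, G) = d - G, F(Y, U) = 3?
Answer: 1089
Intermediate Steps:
F(-10, 6)*(364 + W(7, 8)) = 3*(364 + (7 - 1*8)) = 3*(364 + (7 - 8)) = 3*(364 - 1) = 3*363 = 1089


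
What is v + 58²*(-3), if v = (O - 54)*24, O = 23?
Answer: -10836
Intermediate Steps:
v = -744 (v = (23 - 54)*24 = -31*24 = -744)
v + 58²*(-3) = -744 + 58²*(-3) = -744 + 3364*(-3) = -744 - 10092 = -10836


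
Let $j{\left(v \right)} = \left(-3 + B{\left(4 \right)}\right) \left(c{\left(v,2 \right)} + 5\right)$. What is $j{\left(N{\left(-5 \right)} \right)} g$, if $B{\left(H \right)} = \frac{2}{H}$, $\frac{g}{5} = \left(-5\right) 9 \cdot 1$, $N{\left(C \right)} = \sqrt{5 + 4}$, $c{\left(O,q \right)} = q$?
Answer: $\frac{7875}{2} \approx 3937.5$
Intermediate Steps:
$N{\left(C \right)} = 3$ ($N{\left(C \right)} = \sqrt{9} = 3$)
$g = -225$ ($g = 5 \left(-5\right) 9 \cdot 1 = 5 \left(\left(-45\right) 1\right) = 5 \left(-45\right) = -225$)
$j{\left(v \right)} = - \frac{35}{2}$ ($j{\left(v \right)} = \left(-3 + \frac{2}{4}\right) \left(2 + 5\right) = \left(-3 + 2 \cdot \frac{1}{4}\right) 7 = \left(-3 + \frac{1}{2}\right) 7 = \left(- \frac{5}{2}\right) 7 = - \frac{35}{2}$)
$j{\left(N{\left(-5 \right)} \right)} g = \left(- \frac{35}{2}\right) \left(-225\right) = \frac{7875}{2}$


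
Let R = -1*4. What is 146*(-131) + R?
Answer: -19130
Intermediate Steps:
R = -4
146*(-131) + R = 146*(-131) - 4 = -19126 - 4 = -19130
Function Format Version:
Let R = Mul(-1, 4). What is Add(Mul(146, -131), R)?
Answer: -19130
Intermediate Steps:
R = -4
Add(Mul(146, -131), R) = Add(Mul(146, -131), -4) = Add(-19126, -4) = -19130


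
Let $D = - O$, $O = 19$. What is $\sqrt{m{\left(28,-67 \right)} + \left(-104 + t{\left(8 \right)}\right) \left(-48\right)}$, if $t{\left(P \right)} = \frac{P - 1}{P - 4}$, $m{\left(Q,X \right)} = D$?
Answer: $\sqrt{4889} \approx 69.921$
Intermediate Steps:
$D = -19$ ($D = \left(-1\right) 19 = -19$)
$m{\left(Q,X \right)} = -19$
$t{\left(P \right)} = \frac{-1 + P}{-4 + P}$
$\sqrt{m{\left(28,-67 \right)} + \left(-104 + t{\left(8 \right)}\right) \left(-48\right)} = \sqrt{-19 + \left(-104 + \frac{-1 + 8}{-4 + 8}\right) \left(-48\right)} = \sqrt{-19 + \left(-104 + \frac{1}{4} \cdot 7\right) \left(-48\right)} = \sqrt{-19 + \left(-104 + \frac{7}{4}\right) \left(-48\right)} = \sqrt{-19 - -4908} = \sqrt{-19 + 4908} = \sqrt{4889}$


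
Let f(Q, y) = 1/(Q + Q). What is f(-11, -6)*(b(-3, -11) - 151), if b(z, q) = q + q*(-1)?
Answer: 151/22 ≈ 6.8636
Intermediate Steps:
f(Q, y) = 1/(2*Q)
b(z, q) = 0 (b(z, q) = q - q = 0)
f(-11, -6)*(b(-3, -11) - 151) = ((½)/(-11))*(0 - 151) = ((½)*(-1/11))*(-151) = -1/22*(-151) = 151/22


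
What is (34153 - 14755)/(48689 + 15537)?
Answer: 9699/32113 ≈ 0.30203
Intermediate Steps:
(34153 - 14755)/(48689 + 15537) = 19398/64226 = 19398*(1/64226) = 9699/32113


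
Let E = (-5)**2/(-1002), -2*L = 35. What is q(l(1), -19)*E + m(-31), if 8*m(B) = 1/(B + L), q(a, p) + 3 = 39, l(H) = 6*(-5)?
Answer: -58367/64796 ≈ -0.90078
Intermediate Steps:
L = -35/2 (L = -1/2*35 = -35/2 ≈ -17.500)
l(H) = -30
q(a, p) = 36 (q(a, p) = -3 + 39 = 36)
E = -25/1002 (E = 25*(-1/1002) = -25/1002 ≈ -0.024950)
m(B) = 1/(8*(-35/2 + B)) (m(B) = 1/(8*(B - 35/2)) = 1/(8*(-35/2 + B)))
q(l(1), -19)*E + m(-31) = 36*(-25/1002) + 1/(4*(-35 + 2*(-31))) = -150/167 + 1/(4*(-35 - 62)) = -150/167 + (1/4)/(-97) = -150/167 + (1/4)*(-1/97) = -150/167 - 1/388 = -58367/64796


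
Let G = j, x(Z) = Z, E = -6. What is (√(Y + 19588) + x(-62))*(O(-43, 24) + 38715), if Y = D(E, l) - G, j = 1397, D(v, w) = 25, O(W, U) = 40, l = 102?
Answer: -2402810 + 232530*√506 ≈ 2.8278e+6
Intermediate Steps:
G = 1397
Y = -1372 (Y = 25 - 1*1397 = 25 - 1397 = -1372)
(√(Y + 19588) + x(-62))*(O(-43, 24) + 38715) = (√(-1372 + 19588) - 62)*(40 + 38715) = (√18216 - 62)*38755 = (6*√506 - 62)*38755 = (-62 + 6*√506)*38755 = -2402810 + 232530*√506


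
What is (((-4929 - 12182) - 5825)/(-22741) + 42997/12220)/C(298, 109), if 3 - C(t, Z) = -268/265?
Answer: 66677852941/59080481252 ≈ 1.1286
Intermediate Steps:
C(t, Z) = 1063/265 (C(t, Z) = 3 - (-268)/265 = 3 - 1*(-268/265) = 3 + 268/265 = 1063/265)
(((-4929 - 12182) - 5825)/(-22741) + 42997/12220)/C(298, 109) = (((-4929 - 12182) - 5825)/(-22741) + 42997/12220)/(1063/265) = ((-17111 - 5825)*(-1/22741) + 42997*(1/12220))*(265/1063) = (-22936*(-1/22741) + 42997/12220)*(265/1063) = (22936/22741 + 42997/12220)*(265/1063) = (1258072697/277895020)*(265/1063) = 66677852941/59080481252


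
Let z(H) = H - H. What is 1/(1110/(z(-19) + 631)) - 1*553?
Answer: -613199/1110 ≈ -552.43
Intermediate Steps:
z(H) = 0
1/(1110/(z(-19) + 631)) - 1*553 = 1/(1110/(0 + 631)) - 1*553 = 1/(1110/631) - 553 = 631/1110 - 553 = -613199/1110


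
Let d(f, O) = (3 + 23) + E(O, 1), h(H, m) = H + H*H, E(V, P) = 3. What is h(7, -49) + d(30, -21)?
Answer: 85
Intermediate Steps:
h(H, m) = H + H²
d(f, O) = 29 (d(f, O) = (3 + 23) + 3 = 26 + 3 = 29)
h(7, -49) + d(30, -21) = 7*(1 + 7) + 29 = 7*8 + 29 = 56 + 29 = 85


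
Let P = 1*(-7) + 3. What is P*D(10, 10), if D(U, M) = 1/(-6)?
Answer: 2/3 ≈ 0.66667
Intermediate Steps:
P = -4 (P = -7 + 3 = -4)
D(U, M) = -1/6
P*D(10, 10) = -4*(-1/6) = 2/3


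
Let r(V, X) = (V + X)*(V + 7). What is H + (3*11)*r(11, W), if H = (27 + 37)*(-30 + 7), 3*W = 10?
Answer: 7042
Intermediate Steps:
W = 10/3 (W = (⅓)*10 = 10/3 ≈ 3.3333)
r(V, X) = (7 + V)*(V + X) (r(V, X) = (V + X)*(7 + V) = (7 + V)*(V + X))
H = -1472 (H = 64*(-23) = -1472)
H + (3*11)*r(11, W) = -1472 + (3*11)*(11² + 7*11 + 7*(10/3) + 11*(10/3)) = -1472 + 33*(121 + 77 + 70/3 + 110/3) = -1472 + 33*258 = -1472 + 8514 = 7042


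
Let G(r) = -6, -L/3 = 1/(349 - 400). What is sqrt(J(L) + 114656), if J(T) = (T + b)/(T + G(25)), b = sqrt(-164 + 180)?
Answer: sqrt(1169598887)/101 ≈ 338.61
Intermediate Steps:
L = 1/17 (L = -3/(349 - 400) = -3/(-51) = -3*(-1/51) = 1/17 ≈ 0.058824)
b = 4 (b = sqrt(16) = 4)
J(T) = (4 + T)/(-6 + T) (J(T) = (T + 4)/(T - 6) = (4 + T)/(-6 + T))
sqrt(J(L) + 114656) = sqrt((4 + 1/17)/(-6 + 1/17) + 114656) = sqrt((69/17)/(-101/17) + 114656) = sqrt(-17/101*69/17 + 114656) = sqrt(-69/101 + 114656) = sqrt(11580187/101) = sqrt(1169598887)/101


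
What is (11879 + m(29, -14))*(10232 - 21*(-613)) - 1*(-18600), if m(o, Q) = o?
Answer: 275152940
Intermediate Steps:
(11879 + m(29, -14))*(10232 - 21*(-613)) - 1*(-18600) = (11879 + 29)*(10232 - 21*(-613)) - 1*(-18600) = 11908*(10232 + 12873) + 18600 = 11908*23105 + 18600 = 275134340 + 18600 = 275152940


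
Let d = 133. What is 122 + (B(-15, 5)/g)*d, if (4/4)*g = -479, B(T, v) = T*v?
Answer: 68413/479 ≈ 142.82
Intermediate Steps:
g = -479
122 + (B(-15, 5)/g)*d = 122 + (-15*5/(-479))*133 = 122 - 75*(-1/479)*133 = 122 + (75/479)*133 = 122 + 9975/479 = 68413/479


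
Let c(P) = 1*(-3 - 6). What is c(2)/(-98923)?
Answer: 9/98923 ≈ 9.0980e-5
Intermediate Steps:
c(P) = -9 (c(P) = 1*(-9) = -9)
c(2)/(-98923) = -9/(-98923) = -9*(-1/98923) = 9/98923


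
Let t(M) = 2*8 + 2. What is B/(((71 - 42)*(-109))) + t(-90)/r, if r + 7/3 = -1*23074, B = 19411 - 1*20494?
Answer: 74804313/218832869 ≈ 0.34183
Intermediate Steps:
B = -1083 (B = 19411 - 20494 = -1083)
t(M) = 18 (t(M) = 16 + 2 = 18)
r = -69229/3 (r = -7/3 - 1*23074 = -7/3 - 23074 = -69229/3 ≈ -23076.)
B/(((71 - 42)*(-109))) + t(-90)/r = -1083*(-1/(109*(71 - 42))) + 18/(-69229/3) = -1083/(29*(-109)) + 18*(-3/69229) = -1083/(-3161) - 54/69229 = -1083*(-1/3161) - 54/69229 = 1083/3161 - 54/69229 = 74804313/218832869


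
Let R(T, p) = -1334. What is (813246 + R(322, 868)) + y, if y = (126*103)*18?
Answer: 1045516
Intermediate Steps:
y = 233604 (y = 12978*18 = 233604)
(813246 + R(322, 868)) + y = (813246 - 1334) + 233604 = 811912 + 233604 = 1045516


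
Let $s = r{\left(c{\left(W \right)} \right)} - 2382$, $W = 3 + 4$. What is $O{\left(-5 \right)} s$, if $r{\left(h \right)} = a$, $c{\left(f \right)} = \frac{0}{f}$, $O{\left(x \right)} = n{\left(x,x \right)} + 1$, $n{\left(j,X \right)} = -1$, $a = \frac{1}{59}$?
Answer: $0$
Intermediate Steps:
$W = 7$
$a = \frac{1}{59} \approx 0.016949$
$O{\left(x \right)} = 0$ ($O{\left(x \right)} = -1 + 1 = 0$)
$c{\left(f \right)} = 0$
$r{\left(h \right)} = \frac{1}{59}$
$s = - \frac{140537}{59}$ ($s = \frac{1}{59} - 2382 = - \frac{140537}{59} \approx -2382.0$)
$O{\left(-5 \right)} s = 0 \left(- \frac{140537}{59}\right) = 0$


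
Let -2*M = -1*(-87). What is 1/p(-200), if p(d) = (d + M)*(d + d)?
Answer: 1/97400 ≈ 1.0267e-5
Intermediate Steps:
M = -87/2 (M = -(-1)*(-87)/2 = -½*87 = -87/2 ≈ -43.500)
p(d) = 2*d*(-87/2 + d) (p(d) = (d - 87/2)*(d + d) = (-87/2 + d)*(2*d) = 2*d*(-87/2 + d))
1/p(-200) = 1/(-200*(-87 + 2*(-200))) = 1/(-200*(-87 - 400)) = 1/(-200*(-487)) = 1/97400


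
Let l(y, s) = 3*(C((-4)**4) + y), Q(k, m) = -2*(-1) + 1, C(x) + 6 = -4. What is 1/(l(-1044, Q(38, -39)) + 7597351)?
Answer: 1/7594189 ≈ 1.3168e-7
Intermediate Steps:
C(x) = -10 (C(x) = -6 - 4 = -10)
Q(k, m) = 3 (Q(k, m) = 2 + 1 = 3)
l(y, s) = -30 + 3*y (l(y, s) = 3*(-10 + y) = -30 + 3*y)
1/(l(-1044, Q(38, -39)) + 7597351) = 1/((-30 + 3*(-1044)) + 7597351) = 1/((-30 - 3132) + 7597351) = 1/(-3162 + 7597351) = 1/7594189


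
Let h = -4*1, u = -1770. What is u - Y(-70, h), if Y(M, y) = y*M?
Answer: -2050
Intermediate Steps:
h = -4
Y(M, y) = M*y
u - Y(-70, h) = -1770 - (-70)*(-4) = -1770 - 1*280 = -1770 - 280 = -2050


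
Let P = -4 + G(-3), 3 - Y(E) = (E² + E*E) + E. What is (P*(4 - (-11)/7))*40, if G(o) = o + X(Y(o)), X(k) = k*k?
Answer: 213720/7 ≈ 30531.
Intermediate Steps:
Y(E) = 3 - E - 2*E² (Y(E) = 3 - ((E² + E*E) + E) = 3 - ((E² + E²) + E) = 3 - (2*E² + E) = 3 - (E + 2*E²) = 3 + (-E - 2*E²) = 3 - E - 2*E²)
X(k) = k²
G(o) = o + (3 - o - 2*o²)²
P = 137 (P = -4 + (-3 + (-3 - 3 + 2*(-3)²)²) = -4 + (-3 + (-3 - 3 + 2*9)²) = -4 + (-3 + (-3 - 3 + 18)²) = -4 + (-3 + 12²) = -4 + (-3 + 144) = -4 + 141 = 137)
(P*(4 - (-11)/7))*40 = (137*(4 - (-11)/7))*40 = (137*(4 - 1*(-11/7)))*40 = (137*(4 + 11/7))*40 = (137*(39/7))*40 = (5343/7)*40 = 213720/7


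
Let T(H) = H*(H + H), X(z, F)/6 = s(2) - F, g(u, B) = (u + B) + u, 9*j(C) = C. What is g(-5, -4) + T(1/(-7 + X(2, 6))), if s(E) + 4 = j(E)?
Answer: -543308/38809 ≈ -14.000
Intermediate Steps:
j(C) = C/9
s(E) = -4 + E/9
g(u, B) = B + 2*u (g(u, B) = (B + u) + u = B + 2*u)
X(z, F) = -68/3 - 6*F (X(z, F) = 6*((-4 + (1/9)*2) - F) = 6*((-4 + 2/9) - F) = 6*(-34/9 - F) = -68/3 - 6*F)
T(H) = 2*H**2 (T(H) = H*(2*H) = 2*H**2)
g(-5, -4) + T(1/(-7 + X(2, 6))) = (-4 + 2*(-5)) + 2*(1/(-7 + (-68/3 - 6*6)))**2 = (-4 - 10) + 2*(1/(-7 + (-68/3 - 36)))**2 = -14 + 2*(1/(-7 - 176/3))**2 = -14 + 2*(1/(-197/3))**2 = -14 + 2*(-3/197)**2 = -14 + 2*(9/38809) = -14 + 18/38809 = -543308/38809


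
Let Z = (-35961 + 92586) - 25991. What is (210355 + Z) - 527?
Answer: 240462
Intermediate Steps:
Z = 30634 (Z = 56625 - 25991 = 30634)
(210355 + Z) - 527 = (210355 + 30634) - 527 = 240989 - 527 = 240462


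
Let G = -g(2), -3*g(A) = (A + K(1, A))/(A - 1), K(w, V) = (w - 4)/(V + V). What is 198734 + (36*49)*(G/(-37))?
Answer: 7352423/37 ≈ 1.9871e+5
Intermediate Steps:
K(w, V) = (-4 + w)/(2*V) (K(w, V) = (-4 + w)/((2*V)) = (-4 + w)*(1/(2*V)) = (-4 + w)/(2*V))
g(A) = -(A - 3/(2*A))/(3*(-1 + A)) (g(A) = -(A + (-4 + 1)/(2*A))/(3*(A - 1)) = -(A + (½)*(-3)/A)/(3*(-1 + A)) = -(A - 3/(2*A))/(3*(-1 + A)))
G = 5/12 (G = -(3 - 2*2²)/(6*2*(-1 + 2)) = -(3 - 2*4)/(6*2*1) = -(3 - 8)/(6*2) = -(-5)/(6*2) = -1*(-5/12) = 5/12 ≈ 0.41667)
198734 + (36*49)*(G/(-37)) = 198734 + (36*49)*((5/12)/(-37)) = 198734 + 1764*((5/12)*(-1/37)) = 198734 + 1764*(-5/444) = 198734 - 735/37 = 7352423/37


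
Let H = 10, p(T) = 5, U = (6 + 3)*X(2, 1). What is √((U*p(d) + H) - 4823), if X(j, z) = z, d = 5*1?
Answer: 4*I*√298 ≈ 69.051*I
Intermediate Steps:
d = 5
U = 9 (U = (6 + 3)*1 = 9*1 = 9)
√((U*p(d) + H) - 4823) = √((9*5 + 10) - 4823) = √((45 + 10) - 4823) = √(55 - 4823) = √(-4768) = 4*I*√298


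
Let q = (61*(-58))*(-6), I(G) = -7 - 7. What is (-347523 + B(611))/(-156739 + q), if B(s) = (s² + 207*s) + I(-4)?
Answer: -152261/135511 ≈ -1.1236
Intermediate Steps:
I(G) = -14
q = 21228 (q = -3538*(-6) = 21228)
B(s) = -14 + s² + 207*s (B(s) = (s² + 207*s) - 14 = -14 + s² + 207*s)
(-347523 + B(611))/(-156739 + q) = (-347523 + (-14 + 611² + 207*611))/(-156739 + 21228) = (-347523 + (-14 + 373321 + 126477))/(-135511) = (-347523 + 499784)*(-1/135511) = 152261*(-1/135511) = -152261/135511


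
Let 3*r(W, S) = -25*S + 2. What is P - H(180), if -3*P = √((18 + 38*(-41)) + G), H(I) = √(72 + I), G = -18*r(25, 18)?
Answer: -6*√7 - 2*√287/3 ≈ -27.169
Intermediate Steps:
r(W, S) = ⅔ - 25*S/3 (r(W, S) = (-25*S + 2)/3 = (2 - 25*S)/3 = ⅔ - 25*S/3)
G = 2688 (G = -18*(⅔ - 25/3*18) = -18*(⅔ - 150) = -18*(-448/3) = 2688)
P = -2*√287/3 (P = -√((18 + 38*(-41)) + 2688)/3 = -√((18 - 1558) + 2688)/3 = -√(-1540 + 2688)/3 = -2*√287/3 ≈ -11.294)
P - H(180) = -2*√287/3 - √(72 + 180) = -2*√287/3 - √252 = -2*√287/3 - 6*√7 = -6*√7 - 2*√287/3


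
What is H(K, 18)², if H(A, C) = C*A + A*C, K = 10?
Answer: 129600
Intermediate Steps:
H(A, C) = 2*A*C (H(A, C) = A*C + A*C = 2*A*C)
H(K, 18)² = (2*10*18)² = 360² = 129600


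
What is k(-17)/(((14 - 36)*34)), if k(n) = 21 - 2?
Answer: -19/748 ≈ -0.025401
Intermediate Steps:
k(n) = 19
k(-17)/(((14 - 36)*34)) = 19/(((14 - 36)*34)) = 19/((-22*34)) = 19/(-748) = 19*(-1/748) = -19/748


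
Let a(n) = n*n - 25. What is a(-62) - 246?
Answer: 3573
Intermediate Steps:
a(n) = -25 + n**2 (a(n) = n**2 - 25 = -25 + n**2)
a(-62) - 246 = (-25 + (-62)**2) - 246 = (-25 + 3844) - 246 = 3819 - 246 = 3573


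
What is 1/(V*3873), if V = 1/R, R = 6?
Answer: 2/1291 ≈ 0.0015492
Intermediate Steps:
V = 1/6 ≈ 0.16667
1/(V*3873) = 1/((1/6)*3873) = 1/(1291/2) = 2/1291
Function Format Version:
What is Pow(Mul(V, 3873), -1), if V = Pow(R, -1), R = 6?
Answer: Rational(2, 1291) ≈ 0.0015492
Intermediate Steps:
V = Rational(1, 6) (V = Pow(6, -1) = Rational(1, 6) ≈ 0.16667)
Pow(Mul(V, 3873), -1) = Pow(Mul(Rational(1, 6), 3873), -1) = Pow(Rational(1291, 2), -1) = Rational(2, 1291)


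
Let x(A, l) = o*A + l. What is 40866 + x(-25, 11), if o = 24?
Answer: 40277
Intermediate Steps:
x(A, l) = l + 24*A (x(A, l) = 24*A + l = l + 24*A)
40866 + x(-25, 11) = 40866 + (11 + 24*(-25)) = 40866 + (11 - 600) = 40866 - 589 = 40277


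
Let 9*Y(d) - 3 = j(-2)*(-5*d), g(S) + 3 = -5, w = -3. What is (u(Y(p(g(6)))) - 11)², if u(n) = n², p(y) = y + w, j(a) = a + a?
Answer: 2134255204/6561 ≈ 3.2529e+5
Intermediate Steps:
g(S) = -8 (g(S) = -3 - 5 = -8)
j(a) = 2*a
p(y) = -3 + y (p(y) = y - 3 = -3 + y)
Y(d) = ⅓ + 20*d/9 (Y(d) = ⅓ + ((2*(-2))*(-5*d))/9 = ⅓ + (-(-20)*d)/9 = ⅓ + (20*d)/9 = ⅓ + 20*d/9)
(u(Y(p(g(6)))) - 11)² = ((⅓ + 20*(-3 - 8)/9)² - 11)² = ((⅓ + (20/9)*(-11))² - 11)² = ((⅓ - 220/9)² - 11)² = ((-217/9)² - 11)² = (47089/81 - 11)² = (46198/81)² = 2134255204/6561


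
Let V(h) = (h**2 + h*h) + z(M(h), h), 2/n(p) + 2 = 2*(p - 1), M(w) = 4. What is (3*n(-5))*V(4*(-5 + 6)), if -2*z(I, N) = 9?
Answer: -165/14 ≈ -11.786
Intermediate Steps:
z(I, N) = -9/2 (z(I, N) = -1/2*9 = -9/2)
n(p) = 2/(-4 + 2*p) (n(p) = 2/(-2 + 2*(p - 1)) = 2/(-2 + 2*(-1 + p)) = 2/(-2 + (-2 + 2*p)) = 2/(-4 + 2*p))
V(h) = -9/2 + 2*h**2 (V(h) = (h**2 + h*h) - 9/2 = (h**2 + h**2) - 9/2 = 2*h**2 - 9/2 = -9/2 + 2*h**2)
(3*n(-5))*V(4*(-5 + 6)) = (3/(-2 - 5))*(-9/2 + 2*(4*(-5 + 6))**2) = (3/(-7))*(-9/2 + 2*(4*1)**2) = (3*(-1/7))*(-9/2 + 2*4**2) = -3*(-9/2 + 2*16)/7 = -3*(-9/2 + 32)/7 = -3/7*55/2 = -165/14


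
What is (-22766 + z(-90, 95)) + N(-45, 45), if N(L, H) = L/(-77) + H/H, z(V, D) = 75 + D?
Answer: -1739770/77 ≈ -22594.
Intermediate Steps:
N(L, H) = 1 - L/77 (N(L, H) = L*(-1/77) + 1 = -L/77 + 1 = 1 - L/77)
(-22766 + z(-90, 95)) + N(-45, 45) = (-22766 + (75 + 95)) + (1 - 1/77*(-45)) = (-22766 + 170) + (1 + 45/77) = -22596 + 122/77 = -1739770/77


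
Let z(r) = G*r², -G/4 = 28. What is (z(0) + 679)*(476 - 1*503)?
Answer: -18333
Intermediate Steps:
G = -112 (G = -4*28 = -112)
z(r) = -112*r²
(z(0) + 679)*(476 - 1*503) = (-112*0² + 679)*(476 - 1*503) = (-112*0 + 679)*(476 - 503) = (0 + 679)*(-27) = 679*(-27) = -18333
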